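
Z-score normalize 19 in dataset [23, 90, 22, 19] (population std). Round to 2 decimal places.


Mean = (23 + 90 + 22 + 19) / 4 = 38.5
Variance = sum((x_i - mean)^2) / n = 886.25
Std = sqrt(886.25) = 29.77
Z = (x - mean) / std
= (19 - 38.5) / 29.77
= -19.5 / 29.77
= -0.66

-0.66


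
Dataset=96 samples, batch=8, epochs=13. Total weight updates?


Iterations per epoch = 96 / 8 = 12
Total updates = iterations_per_epoch * epochs
= 12 * 13
= 156

156


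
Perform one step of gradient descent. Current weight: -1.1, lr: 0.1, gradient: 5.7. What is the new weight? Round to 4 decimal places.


w_new = w_old - lr * gradient
= -1.1 - 0.1 * 5.7
= -1.1 - (0.57)
= -1.6700

-1.6700


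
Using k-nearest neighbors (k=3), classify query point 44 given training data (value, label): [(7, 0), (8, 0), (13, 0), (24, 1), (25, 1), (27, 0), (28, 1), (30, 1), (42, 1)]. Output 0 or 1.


Distances from query 44:
Point 42 (class 1): distance = 2
Point 30 (class 1): distance = 14
Point 28 (class 1): distance = 16
K=3 nearest neighbors: classes = [1, 1, 1]
Votes for class 1: 3 / 3
Majority vote => class 1

1


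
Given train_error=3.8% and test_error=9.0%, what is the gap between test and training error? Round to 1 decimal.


Generalization gap = test_error - train_error
= 9.0 - 3.8
= 5.2%
A moderate gap.

5.2


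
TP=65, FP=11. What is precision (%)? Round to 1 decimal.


Precision = TP / (TP + FP) * 100
= 65 / (65 + 11)
= 65 / 76
= 0.8553
= 85.5%

85.5


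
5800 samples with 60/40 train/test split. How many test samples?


Train samples = 5800 * 60% = 3480
Test samples = 5800 - 3480
= 2320

2320


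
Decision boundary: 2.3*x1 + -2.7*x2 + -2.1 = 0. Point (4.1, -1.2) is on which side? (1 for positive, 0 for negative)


Compute 2.3 * 4.1 + -2.7 * -1.2 + -2.1
= 9.43 + 3.24 + -2.1
= 10.57
Since 10.57 >= 0, the point is on the positive side.

1


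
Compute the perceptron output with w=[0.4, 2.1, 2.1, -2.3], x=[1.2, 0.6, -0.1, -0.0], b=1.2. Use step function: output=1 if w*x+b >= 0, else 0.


z = w . x + b
= 0.4*1.2 + 2.1*0.6 + 2.1*-0.1 + -2.3*-0.0 + 1.2
= 0.48 + 1.26 + -0.21 + 0.0 + 1.2
= 1.53 + 1.2
= 2.73
Since z = 2.73 >= 0, output = 1

1


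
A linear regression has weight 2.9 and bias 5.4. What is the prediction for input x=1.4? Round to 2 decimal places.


y = 2.9 * 1.4 + (5.4)
= 4.06 + (5.4)
= 9.46

9.46


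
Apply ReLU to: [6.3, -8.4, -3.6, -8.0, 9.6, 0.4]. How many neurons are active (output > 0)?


ReLU(x) = max(0, x) for each element:
ReLU(6.3) = 6.3
ReLU(-8.4) = 0
ReLU(-3.6) = 0
ReLU(-8.0) = 0
ReLU(9.6) = 9.6
ReLU(0.4) = 0.4
Active neurons (>0): 3

3


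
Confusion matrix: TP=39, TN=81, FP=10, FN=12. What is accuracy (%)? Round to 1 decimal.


Accuracy = (TP + TN) / (TP + TN + FP + FN) * 100
= (39 + 81) / (39 + 81 + 10 + 12)
= 120 / 142
= 0.8451
= 84.5%

84.5


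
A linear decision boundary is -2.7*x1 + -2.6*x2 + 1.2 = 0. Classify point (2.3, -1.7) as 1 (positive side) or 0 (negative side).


Compute -2.7 * 2.3 + -2.6 * -1.7 + 1.2
= -6.21 + 4.42 + 1.2
= -0.59
Since -0.59 < 0, the point is on the negative side.

0


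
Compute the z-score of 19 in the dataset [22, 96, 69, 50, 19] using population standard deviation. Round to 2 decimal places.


Mean = (22 + 96 + 69 + 50 + 19) / 5 = 51.2
Variance = sum((x_i - mean)^2) / n = 842.96
Std = sqrt(842.96) = 29.0338
Z = (x - mean) / std
= (19 - 51.2) / 29.0338
= -32.2 / 29.0338
= -1.11

-1.11


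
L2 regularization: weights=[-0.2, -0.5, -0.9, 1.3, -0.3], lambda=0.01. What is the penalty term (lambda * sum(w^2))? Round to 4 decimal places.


Squaring each weight:
(-0.2)^2 = 0.04
(-0.5)^2 = 0.25
(-0.9)^2 = 0.81
1.3^2 = 1.69
(-0.3)^2 = 0.09
Sum of squares = 2.88
Penalty = 0.01 * 2.88 = 0.0288

0.0288


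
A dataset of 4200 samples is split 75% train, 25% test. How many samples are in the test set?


Train samples = 4200 * 75% = 3150
Test samples = 4200 - 3150
= 1050

1050


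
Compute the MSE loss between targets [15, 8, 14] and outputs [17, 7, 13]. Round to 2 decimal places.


Differences: [-2, 1, 1]
Squared errors: [4, 1, 1]
Sum of squared errors = 6
MSE = 6 / 3 = 2.00

2.00


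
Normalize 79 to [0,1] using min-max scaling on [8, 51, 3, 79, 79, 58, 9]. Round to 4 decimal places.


Min = 3, Max = 79
Range = 79 - 3 = 76
Scaled = (x - min) / (max - min)
= (79 - 3) / 76
= 76 / 76
= 1.0000

1.0000


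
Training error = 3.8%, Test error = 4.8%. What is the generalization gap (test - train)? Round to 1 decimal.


Generalization gap = test_error - train_error
= 4.8 - 3.8
= 1.0%
A small gap suggests good generalization.

1.0


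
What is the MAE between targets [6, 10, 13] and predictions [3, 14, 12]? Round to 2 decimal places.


Absolute errors: [3, 4, 1]
Sum of absolute errors = 8
MAE = 8 / 3 = 2.67

2.67


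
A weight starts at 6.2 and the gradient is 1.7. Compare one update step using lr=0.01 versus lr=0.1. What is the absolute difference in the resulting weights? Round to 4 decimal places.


With lr=0.01: w_new = 6.2 - 0.01 * 1.7 = 6.183
With lr=0.1: w_new = 6.2 - 0.1 * 1.7 = 6.03
Absolute difference = |6.183 - 6.03|
= 0.1530

0.1530


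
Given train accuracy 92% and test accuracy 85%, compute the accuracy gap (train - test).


Gap = train_accuracy - test_accuracy
= 92 - 85
= 7%
This moderate gap may indicate mild overfitting.

7


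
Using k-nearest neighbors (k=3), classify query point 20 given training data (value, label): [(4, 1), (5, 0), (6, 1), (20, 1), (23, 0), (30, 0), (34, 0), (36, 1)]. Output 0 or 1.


Distances from query 20:
Point 20 (class 1): distance = 0
Point 23 (class 0): distance = 3
Point 30 (class 0): distance = 10
K=3 nearest neighbors: classes = [1, 0, 0]
Votes for class 1: 1 / 3
Majority vote => class 0

0


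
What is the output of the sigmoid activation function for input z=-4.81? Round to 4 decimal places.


sigmoid(z) = 1 / (1 + exp(-z))
exp(-(-4.81)) = exp(4.81) = 122.7316
1 + 122.7316 = 123.7316
1 / 123.7316 = 0.0081

0.0081


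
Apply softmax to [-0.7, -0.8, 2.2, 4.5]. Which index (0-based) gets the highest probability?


Softmax is a monotonic transformation, so it preserves the argmax.
We need to find the index of the maximum logit.
Index 0: -0.7
Index 1: -0.8
Index 2: 2.2
Index 3: 4.5
Maximum logit = 4.5 at index 3

3


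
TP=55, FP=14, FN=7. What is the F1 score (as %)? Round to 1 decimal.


Precision = TP / (TP + FP) = 55 / 69 = 0.7971
Recall = TP / (TP + FN) = 55 / 62 = 0.8871
F1 = 2 * P * R / (P + R)
= 2 * 0.7971 * 0.8871 / (0.7971 + 0.8871)
= 1.4142 / 1.6842
= 0.8397
As percentage: 84.0%

84.0


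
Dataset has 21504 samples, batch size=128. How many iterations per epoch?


Iterations per epoch = dataset_size / batch_size
= 21504 / 128
= 168

168


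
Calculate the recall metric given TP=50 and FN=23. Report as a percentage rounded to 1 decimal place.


Recall = TP / (TP + FN) * 100
= 50 / (50 + 23)
= 50 / 73
= 0.6849
= 68.5%

68.5


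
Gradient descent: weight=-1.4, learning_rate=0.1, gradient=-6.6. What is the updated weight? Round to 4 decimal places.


w_new = w_old - lr * gradient
= -1.4 - 0.1 * -6.6
= -1.4 - (-0.66)
= -0.7400

-0.7400


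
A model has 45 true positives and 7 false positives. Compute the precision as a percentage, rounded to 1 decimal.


Precision = TP / (TP + FP) * 100
= 45 / (45 + 7)
= 45 / 52
= 0.8654
= 86.5%

86.5


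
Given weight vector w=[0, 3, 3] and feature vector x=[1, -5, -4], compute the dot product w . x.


Element-wise products:
0 * 1 = 0
3 * -5 = -15
3 * -4 = -12
Sum = 0 + -15 + -12
= -27

-27


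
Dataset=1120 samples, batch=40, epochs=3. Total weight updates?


Iterations per epoch = 1120 / 40 = 28
Total updates = iterations_per_epoch * epochs
= 28 * 3
= 84

84


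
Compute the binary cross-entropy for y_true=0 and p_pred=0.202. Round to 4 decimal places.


For y=0: Loss = -log(1-p)
= -log(1 - 0.202)
= -log(0.798)
= -(-0.2256)
= 0.2256

0.2256


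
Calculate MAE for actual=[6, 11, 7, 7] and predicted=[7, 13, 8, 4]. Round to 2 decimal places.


Absolute errors: [1, 2, 1, 3]
Sum of absolute errors = 7
MAE = 7 / 4 = 1.75

1.75


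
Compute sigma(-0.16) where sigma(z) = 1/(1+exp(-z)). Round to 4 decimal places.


sigmoid(z) = 1 / (1 + exp(-z))
exp(-(-0.16)) = exp(0.16) = 1.1735
1 + 1.1735 = 2.1735
1 / 2.1735 = 0.4601

0.4601


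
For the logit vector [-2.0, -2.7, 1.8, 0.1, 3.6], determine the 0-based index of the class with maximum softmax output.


Softmax is a monotonic transformation, so it preserves the argmax.
We need to find the index of the maximum logit.
Index 0: -2.0
Index 1: -2.7
Index 2: 1.8
Index 3: 0.1
Index 4: 3.6
Maximum logit = 3.6 at index 4

4


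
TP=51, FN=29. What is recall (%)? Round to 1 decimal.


Recall = TP / (TP + FN) * 100
= 51 / (51 + 29)
= 51 / 80
= 0.6375
= 63.8%

63.8


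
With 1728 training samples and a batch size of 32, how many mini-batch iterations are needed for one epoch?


Iterations per epoch = dataset_size / batch_size
= 1728 / 32
= 54

54


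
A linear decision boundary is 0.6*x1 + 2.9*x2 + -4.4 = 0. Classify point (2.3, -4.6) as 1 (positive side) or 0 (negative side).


Compute 0.6 * 2.3 + 2.9 * -4.6 + -4.4
= 1.38 + -13.34 + -4.4
= -16.36
Since -16.36 < 0, the point is on the negative side.

0


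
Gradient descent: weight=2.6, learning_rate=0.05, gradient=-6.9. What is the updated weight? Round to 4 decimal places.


w_new = w_old - lr * gradient
= 2.6 - 0.05 * -6.9
= 2.6 - (-0.345)
= 2.9450

2.9450


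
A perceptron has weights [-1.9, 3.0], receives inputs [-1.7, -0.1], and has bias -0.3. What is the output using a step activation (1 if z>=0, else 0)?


z = w . x + b
= -1.9*-1.7 + 3.0*-0.1 + -0.3
= 3.23 + -0.3 + -0.3
= 2.93 + -0.3
= 2.63
Since z = 2.63 >= 0, output = 1

1


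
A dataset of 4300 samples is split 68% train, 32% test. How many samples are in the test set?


Train samples = 4300 * 68% = 2924
Test samples = 4300 - 2924
= 1376

1376


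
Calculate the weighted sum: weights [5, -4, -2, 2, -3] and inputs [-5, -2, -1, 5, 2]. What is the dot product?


Element-wise products:
5 * -5 = -25
-4 * -2 = 8
-2 * -1 = 2
2 * 5 = 10
-3 * 2 = -6
Sum = -25 + 8 + 2 + 10 + -6
= -11

-11


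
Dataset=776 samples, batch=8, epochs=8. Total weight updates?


Iterations per epoch = 776 / 8 = 97
Total updates = iterations_per_epoch * epochs
= 97 * 8
= 776

776


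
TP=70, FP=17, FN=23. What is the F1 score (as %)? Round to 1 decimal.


Precision = TP / (TP + FP) = 70 / 87 = 0.8046
Recall = TP / (TP + FN) = 70 / 93 = 0.7527
F1 = 2 * P * R / (P + R)
= 2 * 0.8046 * 0.7527 / (0.8046 + 0.7527)
= 1.2112 / 1.5573
= 0.7778
As percentage: 77.8%

77.8


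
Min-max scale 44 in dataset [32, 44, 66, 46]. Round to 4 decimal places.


Min = 32, Max = 66
Range = 66 - 32 = 34
Scaled = (x - min) / (max - min)
= (44 - 32) / 34
= 12 / 34
= 0.3529

0.3529


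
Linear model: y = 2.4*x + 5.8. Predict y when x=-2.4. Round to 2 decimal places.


y = 2.4 * -2.4 + (5.8)
= -5.76 + (5.8)
= 0.04

0.04


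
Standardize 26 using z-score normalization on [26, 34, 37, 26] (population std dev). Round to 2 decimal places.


Mean = (26 + 34 + 37 + 26) / 4 = 30.75
Variance = sum((x_i - mean)^2) / n = 23.6875
Std = sqrt(23.6875) = 4.867
Z = (x - mean) / std
= (26 - 30.75) / 4.867
= -4.75 / 4.867
= -0.98

-0.98


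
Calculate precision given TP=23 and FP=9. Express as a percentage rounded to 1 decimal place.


Precision = TP / (TP + FP) * 100
= 23 / (23 + 9)
= 23 / 32
= 0.7188
= 71.9%

71.9


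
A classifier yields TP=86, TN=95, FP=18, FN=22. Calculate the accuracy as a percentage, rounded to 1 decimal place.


Accuracy = (TP + TN) / (TP + TN + FP + FN) * 100
= (86 + 95) / (86 + 95 + 18 + 22)
= 181 / 221
= 0.819
= 81.9%

81.9


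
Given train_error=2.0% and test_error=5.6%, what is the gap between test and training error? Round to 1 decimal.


Generalization gap = test_error - train_error
= 5.6 - 2.0
= 3.6%
A moderate gap.

3.6


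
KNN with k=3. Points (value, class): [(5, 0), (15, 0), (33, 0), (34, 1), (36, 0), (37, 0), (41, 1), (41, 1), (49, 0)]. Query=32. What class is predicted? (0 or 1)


Distances from query 32:
Point 33 (class 0): distance = 1
Point 34 (class 1): distance = 2
Point 36 (class 0): distance = 4
K=3 nearest neighbors: classes = [0, 1, 0]
Votes for class 1: 1 / 3
Majority vote => class 0

0


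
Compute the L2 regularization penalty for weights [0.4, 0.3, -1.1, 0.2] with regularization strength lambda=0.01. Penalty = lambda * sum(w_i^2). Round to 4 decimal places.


Squaring each weight:
0.4^2 = 0.16
0.3^2 = 0.09
(-1.1)^2 = 1.21
0.2^2 = 0.04
Sum of squares = 1.5
Penalty = 0.01 * 1.5 = 0.0150

0.0150


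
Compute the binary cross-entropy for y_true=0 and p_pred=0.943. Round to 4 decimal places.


For y=0: Loss = -log(1-p)
= -log(1 - 0.943)
= -log(0.057)
= -(-2.8647)
= 2.8647

2.8647


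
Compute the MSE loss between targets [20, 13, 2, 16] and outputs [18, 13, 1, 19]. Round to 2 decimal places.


Differences: [2, 0, 1, -3]
Squared errors: [4, 0, 1, 9]
Sum of squared errors = 14
MSE = 14 / 4 = 3.50

3.50


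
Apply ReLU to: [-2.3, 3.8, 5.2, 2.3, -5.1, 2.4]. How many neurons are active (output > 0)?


ReLU(x) = max(0, x) for each element:
ReLU(-2.3) = 0
ReLU(3.8) = 3.8
ReLU(5.2) = 5.2
ReLU(2.3) = 2.3
ReLU(-5.1) = 0
ReLU(2.4) = 2.4
Active neurons (>0): 4

4


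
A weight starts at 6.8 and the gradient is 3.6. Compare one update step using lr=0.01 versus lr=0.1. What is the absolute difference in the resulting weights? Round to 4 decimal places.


With lr=0.01: w_new = 6.8 - 0.01 * 3.6 = 6.764
With lr=0.1: w_new = 6.8 - 0.1 * 3.6 = 6.44
Absolute difference = |6.764 - 6.44|
= 0.3240

0.3240


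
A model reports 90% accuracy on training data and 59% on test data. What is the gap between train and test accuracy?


Gap = train_accuracy - test_accuracy
= 90 - 59
= 31%
This large gap strongly indicates overfitting.

31


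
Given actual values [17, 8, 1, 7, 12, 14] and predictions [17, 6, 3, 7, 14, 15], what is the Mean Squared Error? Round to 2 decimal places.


Differences: [0, 2, -2, 0, -2, -1]
Squared errors: [0, 4, 4, 0, 4, 1]
Sum of squared errors = 13
MSE = 13 / 6 = 2.17

2.17


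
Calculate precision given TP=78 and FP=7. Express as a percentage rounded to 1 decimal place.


Precision = TP / (TP + FP) * 100
= 78 / (78 + 7)
= 78 / 85
= 0.9176
= 91.8%

91.8


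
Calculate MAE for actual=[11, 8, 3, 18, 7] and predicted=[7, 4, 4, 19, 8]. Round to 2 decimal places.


Absolute errors: [4, 4, 1, 1, 1]
Sum of absolute errors = 11
MAE = 11 / 5 = 2.20

2.20


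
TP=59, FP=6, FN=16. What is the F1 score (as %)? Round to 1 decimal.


Precision = TP / (TP + FP) = 59 / 65 = 0.9077
Recall = TP / (TP + FN) = 59 / 75 = 0.7867
F1 = 2 * P * R / (P + R)
= 2 * 0.9077 * 0.7867 / (0.9077 + 0.7867)
= 1.4281 / 1.6944
= 0.8429
As percentage: 84.3%

84.3


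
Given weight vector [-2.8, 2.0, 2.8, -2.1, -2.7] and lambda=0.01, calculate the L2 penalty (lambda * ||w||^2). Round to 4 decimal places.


Squaring each weight:
(-2.8)^2 = 7.84
2.0^2 = 4.0
2.8^2 = 7.84
(-2.1)^2 = 4.41
(-2.7)^2 = 7.29
Sum of squares = 31.38
Penalty = 0.01 * 31.38 = 0.3138

0.3138


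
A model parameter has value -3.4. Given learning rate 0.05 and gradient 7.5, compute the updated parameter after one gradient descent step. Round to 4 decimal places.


w_new = w_old - lr * gradient
= -3.4 - 0.05 * 7.5
= -3.4 - (0.375)
= -3.7750

-3.7750


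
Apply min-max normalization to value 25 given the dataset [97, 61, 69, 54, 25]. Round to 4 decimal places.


Min = 25, Max = 97
Range = 97 - 25 = 72
Scaled = (x - min) / (max - min)
= (25 - 25) / 72
= 0 / 72
= 0.0000

0.0000


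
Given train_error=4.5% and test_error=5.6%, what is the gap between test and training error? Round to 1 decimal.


Generalization gap = test_error - train_error
= 5.6 - 4.5
= 1.1%
A small gap suggests good generalization.

1.1


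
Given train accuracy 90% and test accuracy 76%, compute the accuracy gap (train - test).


Gap = train_accuracy - test_accuracy
= 90 - 76
= 14%
This gap suggests the model is overfitting.

14


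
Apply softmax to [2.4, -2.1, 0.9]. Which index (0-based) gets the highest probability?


Softmax is a monotonic transformation, so it preserves the argmax.
We need to find the index of the maximum logit.
Index 0: 2.4
Index 1: -2.1
Index 2: 0.9
Maximum logit = 2.4 at index 0

0


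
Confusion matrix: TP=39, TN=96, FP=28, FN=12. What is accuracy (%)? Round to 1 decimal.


Accuracy = (TP + TN) / (TP + TN + FP + FN) * 100
= (39 + 96) / (39 + 96 + 28 + 12)
= 135 / 175
= 0.7714
= 77.1%

77.1


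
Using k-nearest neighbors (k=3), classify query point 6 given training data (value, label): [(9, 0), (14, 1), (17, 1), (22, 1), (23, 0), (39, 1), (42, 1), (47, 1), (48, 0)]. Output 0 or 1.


Distances from query 6:
Point 9 (class 0): distance = 3
Point 14 (class 1): distance = 8
Point 17 (class 1): distance = 11
K=3 nearest neighbors: classes = [0, 1, 1]
Votes for class 1: 2 / 3
Majority vote => class 1

1


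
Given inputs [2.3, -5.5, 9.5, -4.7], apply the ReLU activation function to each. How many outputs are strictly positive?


ReLU(x) = max(0, x) for each element:
ReLU(2.3) = 2.3
ReLU(-5.5) = 0
ReLU(9.5) = 9.5
ReLU(-4.7) = 0
Active neurons (>0): 2

2


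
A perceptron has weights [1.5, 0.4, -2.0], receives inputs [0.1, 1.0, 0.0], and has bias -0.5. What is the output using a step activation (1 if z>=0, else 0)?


z = w . x + b
= 1.5*0.1 + 0.4*1.0 + -2.0*0.0 + -0.5
= 0.15 + 0.4 + -0.0 + -0.5
= 0.55 + -0.5
= 0.05
Since z = 0.05 >= 0, output = 1

1


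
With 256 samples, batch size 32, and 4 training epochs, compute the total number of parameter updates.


Iterations per epoch = 256 / 32 = 8
Total updates = iterations_per_epoch * epochs
= 8 * 4
= 32

32


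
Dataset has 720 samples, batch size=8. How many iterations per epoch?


Iterations per epoch = dataset_size / batch_size
= 720 / 8
= 90

90


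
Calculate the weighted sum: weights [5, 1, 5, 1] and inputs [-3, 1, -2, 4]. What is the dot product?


Element-wise products:
5 * -3 = -15
1 * 1 = 1
5 * -2 = -10
1 * 4 = 4
Sum = -15 + 1 + -10 + 4
= -20

-20


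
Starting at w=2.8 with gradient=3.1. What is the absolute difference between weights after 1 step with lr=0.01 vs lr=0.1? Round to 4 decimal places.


With lr=0.01: w_new = 2.8 - 0.01 * 3.1 = 2.769
With lr=0.1: w_new = 2.8 - 0.1 * 3.1 = 2.49
Absolute difference = |2.769 - 2.49|
= 0.2790

0.2790


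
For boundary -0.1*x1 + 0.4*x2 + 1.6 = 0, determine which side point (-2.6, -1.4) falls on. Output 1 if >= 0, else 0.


Compute -0.1 * -2.6 + 0.4 * -1.4 + 1.6
= 0.26 + -0.56 + 1.6
= 1.3
Since 1.3 >= 0, the point is on the positive side.

1


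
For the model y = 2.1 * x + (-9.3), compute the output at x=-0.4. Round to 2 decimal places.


y = 2.1 * -0.4 + (-9.3)
= -0.84 + (-9.3)
= -10.14

-10.14


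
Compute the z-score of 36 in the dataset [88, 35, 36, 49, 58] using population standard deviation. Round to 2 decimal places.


Mean = (88 + 35 + 36 + 49 + 58) / 5 = 53.2
Variance = sum((x_i - mean)^2) / n = 375.76
Std = sqrt(375.76) = 19.3845
Z = (x - mean) / std
= (36 - 53.2) / 19.3845
= -17.2 / 19.3845
= -0.89

-0.89


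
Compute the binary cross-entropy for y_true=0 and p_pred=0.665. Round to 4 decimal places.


For y=0: Loss = -log(1-p)
= -log(1 - 0.665)
= -log(0.335)
= -(-1.0936)
= 1.0936

1.0936


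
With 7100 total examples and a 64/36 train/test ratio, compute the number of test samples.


Train samples = 7100 * 64% = 4544
Test samples = 7100 - 4544
= 2556

2556


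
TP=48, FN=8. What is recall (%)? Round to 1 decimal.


Recall = TP / (TP + FN) * 100
= 48 / (48 + 8)
= 48 / 56
= 0.8571
= 85.7%

85.7


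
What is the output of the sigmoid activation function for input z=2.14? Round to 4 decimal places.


sigmoid(z) = 1 / (1 + exp(-z))
exp(-(2.14)) = exp(-2.14) = 0.1177
1 + 0.1177 = 1.1177
1 / 1.1177 = 0.8947

0.8947


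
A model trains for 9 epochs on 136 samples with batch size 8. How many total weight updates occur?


Iterations per epoch = 136 / 8 = 17
Total updates = iterations_per_epoch * epochs
= 17 * 9
= 153

153


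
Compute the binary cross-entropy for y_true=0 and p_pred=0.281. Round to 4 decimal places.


For y=0: Loss = -log(1-p)
= -log(1 - 0.281)
= -log(0.719)
= -(-0.3299)
= 0.3299

0.3299


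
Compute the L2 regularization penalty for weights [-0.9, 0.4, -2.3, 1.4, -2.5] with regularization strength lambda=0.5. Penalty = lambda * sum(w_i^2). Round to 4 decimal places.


Squaring each weight:
(-0.9)^2 = 0.81
0.4^2 = 0.16
(-2.3)^2 = 5.29
1.4^2 = 1.96
(-2.5)^2 = 6.25
Sum of squares = 14.47
Penalty = 0.5 * 14.47 = 7.2350

7.2350


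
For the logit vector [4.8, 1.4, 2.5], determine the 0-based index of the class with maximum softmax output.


Softmax is a monotonic transformation, so it preserves the argmax.
We need to find the index of the maximum logit.
Index 0: 4.8
Index 1: 1.4
Index 2: 2.5
Maximum logit = 4.8 at index 0

0


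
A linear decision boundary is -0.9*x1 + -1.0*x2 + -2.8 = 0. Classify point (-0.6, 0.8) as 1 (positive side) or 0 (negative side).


Compute -0.9 * -0.6 + -1.0 * 0.8 + -2.8
= 0.54 + -0.8 + -2.8
= -3.06
Since -3.06 < 0, the point is on the negative side.

0


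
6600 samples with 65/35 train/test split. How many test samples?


Train samples = 6600 * 65% = 4290
Test samples = 6600 - 4290
= 2310

2310


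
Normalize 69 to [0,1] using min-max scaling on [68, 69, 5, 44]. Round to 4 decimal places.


Min = 5, Max = 69
Range = 69 - 5 = 64
Scaled = (x - min) / (max - min)
= (69 - 5) / 64
= 64 / 64
= 1.0000

1.0000


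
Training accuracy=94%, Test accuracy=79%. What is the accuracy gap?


Gap = train_accuracy - test_accuracy
= 94 - 79
= 15%
This gap suggests the model is overfitting.

15


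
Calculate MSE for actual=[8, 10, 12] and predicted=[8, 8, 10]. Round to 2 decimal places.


Differences: [0, 2, 2]
Squared errors: [0, 4, 4]
Sum of squared errors = 8
MSE = 8 / 3 = 2.67

2.67


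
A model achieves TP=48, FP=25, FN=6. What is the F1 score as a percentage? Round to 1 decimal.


Precision = TP / (TP + FP) = 48 / 73 = 0.6575
Recall = TP / (TP + FN) = 48 / 54 = 0.8889
F1 = 2 * P * R / (P + R)
= 2 * 0.6575 * 0.8889 / (0.6575 + 0.8889)
= 1.1689 / 1.5464
= 0.7559
As percentage: 75.6%

75.6


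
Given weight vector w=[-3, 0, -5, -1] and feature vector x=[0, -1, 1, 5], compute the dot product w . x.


Element-wise products:
-3 * 0 = 0
0 * -1 = 0
-5 * 1 = -5
-1 * 5 = -5
Sum = 0 + 0 + -5 + -5
= -10

-10


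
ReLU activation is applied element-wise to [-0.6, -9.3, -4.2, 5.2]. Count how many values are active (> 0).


ReLU(x) = max(0, x) for each element:
ReLU(-0.6) = 0
ReLU(-9.3) = 0
ReLU(-4.2) = 0
ReLU(5.2) = 5.2
Active neurons (>0): 1

1


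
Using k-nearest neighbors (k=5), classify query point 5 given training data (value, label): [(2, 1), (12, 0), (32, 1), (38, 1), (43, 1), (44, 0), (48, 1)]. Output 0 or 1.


Distances from query 5:
Point 2 (class 1): distance = 3
Point 12 (class 0): distance = 7
Point 32 (class 1): distance = 27
Point 38 (class 1): distance = 33
Point 43 (class 1): distance = 38
K=5 nearest neighbors: classes = [1, 0, 1, 1, 1]
Votes for class 1: 4 / 5
Majority vote => class 1

1


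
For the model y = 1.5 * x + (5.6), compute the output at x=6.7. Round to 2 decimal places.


y = 1.5 * 6.7 + (5.6)
= 10.05 + (5.6)
= 15.65

15.65


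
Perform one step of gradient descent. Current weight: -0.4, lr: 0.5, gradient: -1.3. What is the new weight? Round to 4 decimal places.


w_new = w_old - lr * gradient
= -0.4 - 0.5 * -1.3
= -0.4 - (-0.65)
= 0.2500

0.2500


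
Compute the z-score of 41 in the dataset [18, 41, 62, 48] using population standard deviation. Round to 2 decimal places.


Mean = (18 + 41 + 62 + 48) / 4 = 42.25
Variance = sum((x_i - mean)^2) / n = 253.1875
Std = sqrt(253.1875) = 15.9119
Z = (x - mean) / std
= (41 - 42.25) / 15.9119
= -1.25 / 15.9119
= -0.08

-0.08


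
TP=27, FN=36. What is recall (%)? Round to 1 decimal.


Recall = TP / (TP + FN) * 100
= 27 / (27 + 36)
= 27 / 63
= 0.4286
= 42.9%

42.9


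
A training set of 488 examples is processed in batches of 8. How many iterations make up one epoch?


Iterations per epoch = dataset_size / batch_size
= 488 / 8
= 61

61


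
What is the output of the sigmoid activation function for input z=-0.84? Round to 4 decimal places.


sigmoid(z) = 1 / (1 + exp(-z))
exp(-(-0.84)) = exp(0.84) = 2.3164
1 + 2.3164 = 3.3164
1 / 3.3164 = 0.3015

0.3015


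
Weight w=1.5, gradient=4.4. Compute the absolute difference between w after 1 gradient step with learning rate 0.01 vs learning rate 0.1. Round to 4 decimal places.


With lr=0.01: w_new = 1.5 - 0.01 * 4.4 = 1.456
With lr=0.1: w_new = 1.5 - 0.1 * 4.4 = 1.06
Absolute difference = |1.456 - 1.06|
= 0.3960

0.3960


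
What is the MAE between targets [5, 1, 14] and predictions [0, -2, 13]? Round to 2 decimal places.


Absolute errors: [5, 3, 1]
Sum of absolute errors = 9
MAE = 9 / 3 = 3.00

3.00


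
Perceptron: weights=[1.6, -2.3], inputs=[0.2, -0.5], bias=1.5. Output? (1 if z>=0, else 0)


z = w . x + b
= 1.6*0.2 + -2.3*-0.5 + 1.5
= 0.32 + 1.15 + 1.5
= 1.47 + 1.5
= 2.97
Since z = 2.97 >= 0, output = 1

1


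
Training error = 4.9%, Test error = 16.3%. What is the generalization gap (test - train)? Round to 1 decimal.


Generalization gap = test_error - train_error
= 16.3 - 4.9
= 11.4%
A large gap suggests overfitting.

11.4


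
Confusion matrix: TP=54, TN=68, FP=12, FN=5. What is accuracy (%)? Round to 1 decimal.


Accuracy = (TP + TN) / (TP + TN + FP + FN) * 100
= (54 + 68) / (54 + 68 + 12 + 5)
= 122 / 139
= 0.8777
= 87.8%

87.8


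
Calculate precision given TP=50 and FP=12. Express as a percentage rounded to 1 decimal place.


Precision = TP / (TP + FP) * 100
= 50 / (50 + 12)
= 50 / 62
= 0.8065
= 80.6%

80.6


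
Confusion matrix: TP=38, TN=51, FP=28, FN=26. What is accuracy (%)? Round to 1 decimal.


Accuracy = (TP + TN) / (TP + TN + FP + FN) * 100
= (38 + 51) / (38 + 51 + 28 + 26)
= 89 / 143
= 0.6224
= 62.2%

62.2


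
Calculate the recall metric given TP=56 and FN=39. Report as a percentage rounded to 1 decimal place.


Recall = TP / (TP + FN) * 100
= 56 / (56 + 39)
= 56 / 95
= 0.5895
= 58.9%

58.9


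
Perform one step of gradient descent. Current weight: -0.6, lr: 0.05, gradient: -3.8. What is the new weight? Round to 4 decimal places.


w_new = w_old - lr * gradient
= -0.6 - 0.05 * -3.8
= -0.6 - (-0.19)
= -0.4100

-0.4100


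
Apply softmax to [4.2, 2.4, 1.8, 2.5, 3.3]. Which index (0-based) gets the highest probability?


Softmax is a monotonic transformation, so it preserves the argmax.
We need to find the index of the maximum logit.
Index 0: 4.2
Index 1: 2.4
Index 2: 1.8
Index 3: 2.5
Index 4: 3.3
Maximum logit = 4.2 at index 0

0


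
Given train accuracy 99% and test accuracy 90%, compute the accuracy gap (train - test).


Gap = train_accuracy - test_accuracy
= 99 - 90
= 9%
This moderate gap may indicate mild overfitting.

9


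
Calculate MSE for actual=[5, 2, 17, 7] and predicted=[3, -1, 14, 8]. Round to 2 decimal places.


Differences: [2, 3, 3, -1]
Squared errors: [4, 9, 9, 1]
Sum of squared errors = 23
MSE = 23 / 4 = 5.75

5.75


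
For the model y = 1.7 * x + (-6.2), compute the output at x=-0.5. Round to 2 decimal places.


y = 1.7 * -0.5 + (-6.2)
= -0.85 + (-6.2)
= -7.05

-7.05


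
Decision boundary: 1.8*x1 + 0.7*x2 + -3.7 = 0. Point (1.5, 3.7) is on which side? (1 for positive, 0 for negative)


Compute 1.8 * 1.5 + 0.7 * 3.7 + -3.7
= 2.7 + 2.59 + -3.7
= 1.59
Since 1.59 >= 0, the point is on the positive side.

1


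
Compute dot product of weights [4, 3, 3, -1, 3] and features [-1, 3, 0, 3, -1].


Element-wise products:
4 * -1 = -4
3 * 3 = 9
3 * 0 = 0
-1 * 3 = -3
3 * -1 = -3
Sum = -4 + 9 + 0 + -3 + -3
= -1

-1


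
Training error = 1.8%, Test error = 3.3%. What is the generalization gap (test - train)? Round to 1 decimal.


Generalization gap = test_error - train_error
= 3.3 - 1.8
= 1.5%
A small gap suggests good generalization.

1.5


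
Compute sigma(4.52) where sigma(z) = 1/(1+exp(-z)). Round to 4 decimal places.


sigmoid(z) = 1 / (1 + exp(-z))
exp(-(4.52)) = exp(-4.52) = 0.0109
1 + 0.0109 = 1.0109
1 / 1.0109 = 0.9892

0.9892


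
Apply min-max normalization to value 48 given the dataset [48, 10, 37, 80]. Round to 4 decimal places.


Min = 10, Max = 80
Range = 80 - 10 = 70
Scaled = (x - min) / (max - min)
= (48 - 10) / 70
= 38 / 70
= 0.5429

0.5429


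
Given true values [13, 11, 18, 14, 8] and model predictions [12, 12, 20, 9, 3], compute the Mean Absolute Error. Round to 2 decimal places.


Absolute errors: [1, 1, 2, 5, 5]
Sum of absolute errors = 14
MAE = 14 / 5 = 2.80

2.80


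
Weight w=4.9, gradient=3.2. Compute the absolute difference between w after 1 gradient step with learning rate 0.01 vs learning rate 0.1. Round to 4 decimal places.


With lr=0.01: w_new = 4.9 - 0.01 * 3.2 = 4.868
With lr=0.1: w_new = 4.9 - 0.1 * 3.2 = 4.58
Absolute difference = |4.868 - 4.58|
= 0.2880

0.2880


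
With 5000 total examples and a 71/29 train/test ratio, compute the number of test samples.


Train samples = 5000 * 71% = 3550
Test samples = 5000 - 3550
= 1450

1450


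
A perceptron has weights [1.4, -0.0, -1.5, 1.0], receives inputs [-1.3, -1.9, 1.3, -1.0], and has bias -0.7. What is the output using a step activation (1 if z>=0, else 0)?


z = w . x + b
= 1.4*-1.3 + -0.0*-1.9 + -1.5*1.3 + 1.0*-1.0 + -0.7
= -1.82 + 0.0 + -1.95 + -1.0 + -0.7
= -4.77 + -0.7
= -5.47
Since z = -5.47 < 0, output = 0

0


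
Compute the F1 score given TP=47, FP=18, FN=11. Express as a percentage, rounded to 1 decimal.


Precision = TP / (TP + FP) = 47 / 65 = 0.7231
Recall = TP / (TP + FN) = 47 / 58 = 0.8103
F1 = 2 * P * R / (P + R)
= 2 * 0.7231 * 0.8103 / (0.7231 + 0.8103)
= 1.1719 / 1.5334
= 0.7642
As percentage: 76.4%

76.4


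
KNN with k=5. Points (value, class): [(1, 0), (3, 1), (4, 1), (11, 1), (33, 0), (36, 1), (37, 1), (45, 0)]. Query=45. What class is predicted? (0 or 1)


Distances from query 45:
Point 45 (class 0): distance = 0
Point 37 (class 1): distance = 8
Point 36 (class 1): distance = 9
Point 33 (class 0): distance = 12
Point 11 (class 1): distance = 34
K=5 nearest neighbors: classes = [0, 1, 1, 0, 1]
Votes for class 1: 3 / 5
Majority vote => class 1

1


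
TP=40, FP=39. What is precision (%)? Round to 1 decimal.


Precision = TP / (TP + FP) * 100
= 40 / (40 + 39)
= 40 / 79
= 0.5063
= 50.6%

50.6


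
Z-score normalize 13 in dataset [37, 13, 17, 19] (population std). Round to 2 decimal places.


Mean = (37 + 13 + 17 + 19) / 4 = 21.5
Variance = sum((x_i - mean)^2) / n = 84.75
Std = sqrt(84.75) = 9.206
Z = (x - mean) / std
= (13 - 21.5) / 9.206
= -8.5 / 9.206
= -0.92

-0.92


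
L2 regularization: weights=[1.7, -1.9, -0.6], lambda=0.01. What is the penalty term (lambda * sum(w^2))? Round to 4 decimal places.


Squaring each weight:
1.7^2 = 2.89
(-1.9)^2 = 3.61
(-0.6)^2 = 0.36
Sum of squares = 6.86
Penalty = 0.01 * 6.86 = 0.0686

0.0686


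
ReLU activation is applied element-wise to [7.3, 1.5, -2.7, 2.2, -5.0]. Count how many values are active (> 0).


ReLU(x) = max(0, x) for each element:
ReLU(7.3) = 7.3
ReLU(1.5) = 1.5
ReLU(-2.7) = 0
ReLU(2.2) = 2.2
ReLU(-5.0) = 0
Active neurons (>0): 3

3


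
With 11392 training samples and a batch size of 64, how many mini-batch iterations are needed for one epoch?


Iterations per epoch = dataset_size / batch_size
= 11392 / 64
= 178

178


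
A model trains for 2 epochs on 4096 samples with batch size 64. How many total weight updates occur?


Iterations per epoch = 4096 / 64 = 64
Total updates = iterations_per_epoch * epochs
= 64 * 2
= 128

128


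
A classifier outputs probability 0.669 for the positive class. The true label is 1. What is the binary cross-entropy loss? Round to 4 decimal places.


For y=1: Loss = -log(p)
= -log(0.669)
= -(-0.402)
= 0.4020

0.4020


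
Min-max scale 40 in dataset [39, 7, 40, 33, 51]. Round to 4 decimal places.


Min = 7, Max = 51
Range = 51 - 7 = 44
Scaled = (x - min) / (max - min)
= (40 - 7) / 44
= 33 / 44
= 0.7500

0.7500


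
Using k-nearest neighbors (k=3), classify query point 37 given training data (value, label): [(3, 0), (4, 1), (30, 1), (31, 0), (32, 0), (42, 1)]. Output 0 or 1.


Distances from query 37:
Point 32 (class 0): distance = 5
Point 42 (class 1): distance = 5
Point 31 (class 0): distance = 6
K=3 nearest neighbors: classes = [0, 1, 0]
Votes for class 1: 1 / 3
Majority vote => class 0

0


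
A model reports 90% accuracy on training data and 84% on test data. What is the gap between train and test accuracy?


Gap = train_accuracy - test_accuracy
= 90 - 84
= 6%
This moderate gap may indicate mild overfitting.

6


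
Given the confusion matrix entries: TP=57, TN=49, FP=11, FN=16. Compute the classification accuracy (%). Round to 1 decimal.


Accuracy = (TP + TN) / (TP + TN + FP + FN) * 100
= (57 + 49) / (57 + 49 + 11 + 16)
= 106 / 133
= 0.797
= 79.7%

79.7


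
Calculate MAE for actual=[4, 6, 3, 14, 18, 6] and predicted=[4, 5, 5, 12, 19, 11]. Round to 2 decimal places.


Absolute errors: [0, 1, 2, 2, 1, 5]
Sum of absolute errors = 11
MAE = 11 / 6 = 1.83

1.83


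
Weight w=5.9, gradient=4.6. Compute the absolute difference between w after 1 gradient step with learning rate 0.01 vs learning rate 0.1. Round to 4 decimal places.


With lr=0.01: w_new = 5.9 - 0.01 * 4.6 = 5.854
With lr=0.1: w_new = 5.9 - 0.1 * 4.6 = 5.44
Absolute difference = |5.854 - 5.44|
= 0.4140

0.4140


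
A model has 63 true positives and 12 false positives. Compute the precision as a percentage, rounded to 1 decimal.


Precision = TP / (TP + FP) * 100
= 63 / (63 + 12)
= 63 / 75
= 0.84
= 84.0%

84.0


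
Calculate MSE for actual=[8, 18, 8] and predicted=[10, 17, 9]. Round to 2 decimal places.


Differences: [-2, 1, -1]
Squared errors: [4, 1, 1]
Sum of squared errors = 6
MSE = 6 / 3 = 2.00

2.00


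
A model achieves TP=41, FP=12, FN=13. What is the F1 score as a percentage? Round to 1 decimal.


Precision = TP / (TP + FP) = 41 / 53 = 0.7736
Recall = TP / (TP + FN) = 41 / 54 = 0.7593
F1 = 2 * P * R / (P + R)
= 2 * 0.7736 * 0.7593 / (0.7736 + 0.7593)
= 1.1747 / 1.5328
= 0.7664
As percentage: 76.6%

76.6


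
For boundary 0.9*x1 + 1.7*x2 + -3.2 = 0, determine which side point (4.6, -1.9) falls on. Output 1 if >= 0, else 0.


Compute 0.9 * 4.6 + 1.7 * -1.9 + -3.2
= 4.14 + -3.23 + -3.2
= -2.29
Since -2.29 < 0, the point is on the negative side.

0


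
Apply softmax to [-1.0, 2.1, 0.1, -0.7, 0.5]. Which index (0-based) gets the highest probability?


Softmax is a monotonic transformation, so it preserves the argmax.
We need to find the index of the maximum logit.
Index 0: -1.0
Index 1: 2.1
Index 2: 0.1
Index 3: -0.7
Index 4: 0.5
Maximum logit = 2.1 at index 1

1


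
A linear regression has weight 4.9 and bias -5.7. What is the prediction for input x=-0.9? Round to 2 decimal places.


y = 4.9 * -0.9 + (-5.7)
= -4.41 + (-5.7)
= -10.11

-10.11


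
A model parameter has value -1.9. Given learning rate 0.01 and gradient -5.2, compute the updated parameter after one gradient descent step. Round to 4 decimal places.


w_new = w_old - lr * gradient
= -1.9 - 0.01 * -5.2
= -1.9 - (-0.052)
= -1.8480

-1.8480


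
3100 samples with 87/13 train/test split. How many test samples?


Train samples = 3100 * 87% = 2697
Test samples = 3100 - 2697
= 403

403


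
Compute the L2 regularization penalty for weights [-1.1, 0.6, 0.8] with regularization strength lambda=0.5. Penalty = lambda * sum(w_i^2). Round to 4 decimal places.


Squaring each weight:
(-1.1)^2 = 1.21
0.6^2 = 0.36
0.8^2 = 0.64
Sum of squares = 2.21
Penalty = 0.5 * 2.21 = 1.1050

1.1050


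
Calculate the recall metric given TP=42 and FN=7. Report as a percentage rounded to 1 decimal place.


Recall = TP / (TP + FN) * 100
= 42 / (42 + 7)
= 42 / 49
= 0.8571
= 85.7%

85.7


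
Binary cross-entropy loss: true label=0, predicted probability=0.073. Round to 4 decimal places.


For y=0: Loss = -log(1-p)
= -log(1 - 0.073)
= -log(0.927)
= -(-0.0758)
= 0.0758

0.0758


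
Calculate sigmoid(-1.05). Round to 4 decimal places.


sigmoid(z) = 1 / (1 + exp(-z))
exp(-(-1.05)) = exp(1.05) = 2.8577
1 + 2.8577 = 3.8577
1 / 3.8577 = 0.2592

0.2592


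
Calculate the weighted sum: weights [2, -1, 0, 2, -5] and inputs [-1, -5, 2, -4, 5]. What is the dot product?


Element-wise products:
2 * -1 = -2
-1 * -5 = 5
0 * 2 = 0
2 * -4 = -8
-5 * 5 = -25
Sum = -2 + 5 + 0 + -8 + -25
= -30

-30


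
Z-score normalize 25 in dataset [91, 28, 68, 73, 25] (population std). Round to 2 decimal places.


Mean = (91 + 28 + 68 + 73 + 25) / 5 = 57.0
Variance = sum((x_i - mean)^2) / n = 679.6
Std = sqrt(679.6) = 26.0691
Z = (x - mean) / std
= (25 - 57.0) / 26.0691
= -32.0 / 26.0691
= -1.23

-1.23


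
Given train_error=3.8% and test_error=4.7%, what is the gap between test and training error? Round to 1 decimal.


Generalization gap = test_error - train_error
= 4.7 - 3.8
= 0.9%
A small gap suggests good generalization.

0.9


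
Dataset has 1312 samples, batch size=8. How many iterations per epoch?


Iterations per epoch = dataset_size / batch_size
= 1312 / 8
= 164

164


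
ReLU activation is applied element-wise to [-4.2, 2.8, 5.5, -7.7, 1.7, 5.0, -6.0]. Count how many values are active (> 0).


ReLU(x) = max(0, x) for each element:
ReLU(-4.2) = 0
ReLU(2.8) = 2.8
ReLU(5.5) = 5.5
ReLU(-7.7) = 0
ReLU(1.7) = 1.7
ReLU(5.0) = 5.0
ReLU(-6.0) = 0
Active neurons (>0): 4

4


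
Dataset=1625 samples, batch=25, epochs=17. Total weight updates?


Iterations per epoch = 1625 / 25 = 65
Total updates = iterations_per_epoch * epochs
= 65 * 17
= 1105

1105


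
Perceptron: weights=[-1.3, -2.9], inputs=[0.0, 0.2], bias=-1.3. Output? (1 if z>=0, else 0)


z = w . x + b
= -1.3*0.0 + -2.9*0.2 + -1.3
= -0.0 + -0.58 + -1.3
= -0.58 + -1.3
= -1.88
Since z = -1.88 < 0, output = 0

0


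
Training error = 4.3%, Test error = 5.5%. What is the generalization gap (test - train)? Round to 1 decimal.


Generalization gap = test_error - train_error
= 5.5 - 4.3
= 1.2%
A small gap suggests good generalization.

1.2


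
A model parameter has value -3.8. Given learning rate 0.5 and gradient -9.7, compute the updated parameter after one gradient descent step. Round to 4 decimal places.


w_new = w_old - lr * gradient
= -3.8 - 0.5 * -9.7
= -3.8 - (-4.85)
= 1.0500

1.0500


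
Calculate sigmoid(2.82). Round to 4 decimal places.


sigmoid(z) = 1 / (1 + exp(-z))
exp(-(2.82)) = exp(-2.82) = 0.0596
1 + 0.0596 = 1.0596
1 / 1.0596 = 0.9437

0.9437


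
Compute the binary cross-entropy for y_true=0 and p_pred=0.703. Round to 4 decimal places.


For y=0: Loss = -log(1-p)
= -log(1 - 0.703)
= -log(0.297)
= -(-1.214)
= 1.2140

1.2140


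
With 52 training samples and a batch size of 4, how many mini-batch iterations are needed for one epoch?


Iterations per epoch = dataset_size / batch_size
= 52 / 4
= 13

13


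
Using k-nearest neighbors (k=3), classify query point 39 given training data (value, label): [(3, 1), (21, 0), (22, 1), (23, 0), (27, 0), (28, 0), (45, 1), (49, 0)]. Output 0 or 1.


Distances from query 39:
Point 45 (class 1): distance = 6
Point 49 (class 0): distance = 10
Point 28 (class 0): distance = 11
K=3 nearest neighbors: classes = [1, 0, 0]
Votes for class 1: 1 / 3
Majority vote => class 0

0
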